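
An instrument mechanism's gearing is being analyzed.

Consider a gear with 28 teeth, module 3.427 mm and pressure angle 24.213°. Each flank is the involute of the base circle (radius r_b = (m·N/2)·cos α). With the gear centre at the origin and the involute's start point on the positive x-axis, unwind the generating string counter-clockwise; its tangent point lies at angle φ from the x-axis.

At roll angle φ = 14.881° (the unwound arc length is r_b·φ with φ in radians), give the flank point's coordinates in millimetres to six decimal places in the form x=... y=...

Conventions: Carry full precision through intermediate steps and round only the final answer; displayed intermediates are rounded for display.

topology: single-mesh involute geometry — m = 3.427, N = 28
pitch radius r_p = m·N/2 = 3.427·28/2 = 47.978000
base radius r_b = r_p·cos α = 47.978000·cos 24.213° = 43.757235
roll angle φ = 14.881° = 0.25972245 rad
x = r_b·(cos φ + φ·sin φ) = 45.208279
y = r_b·(sin φ − φ·cos φ) = 0.253819

x=45.208279 y=0.253819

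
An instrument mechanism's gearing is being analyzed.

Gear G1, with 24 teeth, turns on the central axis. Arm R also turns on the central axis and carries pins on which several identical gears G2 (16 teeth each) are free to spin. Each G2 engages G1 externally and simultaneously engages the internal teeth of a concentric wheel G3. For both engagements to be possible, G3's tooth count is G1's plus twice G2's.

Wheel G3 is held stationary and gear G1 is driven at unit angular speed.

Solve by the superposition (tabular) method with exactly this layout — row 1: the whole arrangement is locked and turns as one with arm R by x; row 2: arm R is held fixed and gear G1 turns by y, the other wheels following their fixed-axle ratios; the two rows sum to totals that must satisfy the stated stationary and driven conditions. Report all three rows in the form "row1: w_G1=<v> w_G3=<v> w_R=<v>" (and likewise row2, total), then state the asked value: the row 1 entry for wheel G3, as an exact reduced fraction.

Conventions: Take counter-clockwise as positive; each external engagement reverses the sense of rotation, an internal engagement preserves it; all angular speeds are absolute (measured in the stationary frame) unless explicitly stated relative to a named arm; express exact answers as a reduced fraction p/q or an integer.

recognized (axles ride arm R): planetary set, 24/16/56 teeth
row 1 — lock + rotate with arm: ω_sun = ω_ring = ω_arm = x
row 2 (arm held, sun turns y): ω_ring = −(24/56)·y, ω_arm = 0
boundary: total ω_ring = x − (24/56)·y = 0 and total ω_sun = x + y = 1  ⇒  y = 7/10, x = 3/10
row 2 ring = −(24/56)·7/10 = -3/10
totals (row 1 + row 2): sun 3/10 + 7/10 = 1, ring 3/10 + (-3/10) = 0, arm 3/10 + 0 = 3/10
asked cell (row1, ring) = 3/10

row1: w_G1=3/10 w_G3=3/10 w_R=3/10
row2: w_G1=7/10 w_G3=-3/10 w_R=0
total: w_G1=1 w_G3=0 w_R=3/10
asked value: 3/10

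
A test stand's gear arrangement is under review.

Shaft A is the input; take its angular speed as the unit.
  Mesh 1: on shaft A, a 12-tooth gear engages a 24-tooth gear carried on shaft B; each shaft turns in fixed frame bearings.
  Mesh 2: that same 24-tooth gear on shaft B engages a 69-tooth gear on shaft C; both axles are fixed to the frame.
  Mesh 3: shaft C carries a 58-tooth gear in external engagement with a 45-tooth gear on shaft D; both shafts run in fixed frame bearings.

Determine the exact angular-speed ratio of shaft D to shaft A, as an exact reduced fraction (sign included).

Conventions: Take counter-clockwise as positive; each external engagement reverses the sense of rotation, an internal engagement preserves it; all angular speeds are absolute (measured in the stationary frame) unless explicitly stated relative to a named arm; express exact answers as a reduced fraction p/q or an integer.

-232/1035

class = fixed-axis compound train [3 meshes; 3 ratios multiply, 3 sense flips]
mesh 1 [12T→24T]: running ratio 1/2, sense −
mesh 2 [24T→69T]: running ratio 4/23, sense +
mesh 3 [58T→45T]: running ratio 232/1035, sense −
ω_out/ω_in = -232/1035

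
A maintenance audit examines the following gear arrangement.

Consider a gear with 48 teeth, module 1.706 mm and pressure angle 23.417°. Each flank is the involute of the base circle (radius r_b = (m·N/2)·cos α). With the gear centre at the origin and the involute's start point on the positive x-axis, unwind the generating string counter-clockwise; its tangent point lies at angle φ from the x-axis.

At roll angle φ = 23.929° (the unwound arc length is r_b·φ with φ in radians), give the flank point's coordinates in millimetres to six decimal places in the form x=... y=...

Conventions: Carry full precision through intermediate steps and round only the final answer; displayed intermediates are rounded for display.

x=40.706902 y=0.896502

single-mesh involute tooth geometry (48T wheel at module 1.706)
pitch radius r_p = m·N/2 = 1.706·48/2 = 40.944000
base radius r_b = r_p·cos α = 40.944000·cos 23.417° = 37.571719
roll angle φ = 23.929° = 0.41763984 rad
x = r_b·(cos φ + φ·sin φ) = 40.706902
y = r_b·(sin φ − φ·cos φ) = 0.896502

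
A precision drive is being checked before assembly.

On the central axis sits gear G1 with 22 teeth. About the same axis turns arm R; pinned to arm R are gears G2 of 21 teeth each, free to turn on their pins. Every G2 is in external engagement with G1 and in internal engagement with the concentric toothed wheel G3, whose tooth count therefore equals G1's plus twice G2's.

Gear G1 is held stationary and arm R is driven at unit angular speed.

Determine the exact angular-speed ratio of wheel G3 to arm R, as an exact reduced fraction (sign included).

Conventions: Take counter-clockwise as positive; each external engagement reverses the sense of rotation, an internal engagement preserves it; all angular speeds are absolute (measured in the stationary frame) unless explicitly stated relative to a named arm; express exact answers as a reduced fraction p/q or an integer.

43/32

recognized (axles ride arm R): planetary set, 22/21/64 teeth
ring teeth: 22 + 2·21 = 64
22(ω_sun−ω_arm) = −64(ω_ring−ω_arm),  ω_sun = 0, ω_arm = 1
ω_ring = 1 − (22/64)(0−1) = 43/32
ω_out/ω_in = 43/32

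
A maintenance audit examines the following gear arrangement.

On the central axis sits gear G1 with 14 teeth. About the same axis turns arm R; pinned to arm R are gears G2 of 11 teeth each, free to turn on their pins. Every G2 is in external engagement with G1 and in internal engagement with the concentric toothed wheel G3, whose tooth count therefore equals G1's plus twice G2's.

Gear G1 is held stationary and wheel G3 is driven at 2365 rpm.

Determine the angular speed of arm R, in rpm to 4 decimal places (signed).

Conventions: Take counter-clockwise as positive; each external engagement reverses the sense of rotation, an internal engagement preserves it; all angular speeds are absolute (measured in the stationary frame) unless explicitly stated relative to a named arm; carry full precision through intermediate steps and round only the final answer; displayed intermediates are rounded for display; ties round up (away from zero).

+1702.8000 rpm

recognized (axles ride arm R): planetary set, 14/11/36 teeth
normalise by the input: solve with ω_ring = 1, then scale by 2365 rpm
ring teeth: 14 + 2·11 = 36
14(ω_sun−ω_arm) = −36(ω_ring−ω_arm),  ω_sun = 0, ω_ring = 1
14(0−ω_arm) = −36(1−ω_arm)  ⇒  50·ω_arm = 36  ⇒  ω_arm = 18/25
scale: ω_arm = 18/25 × 2365 rpm = +1702.8000 rpm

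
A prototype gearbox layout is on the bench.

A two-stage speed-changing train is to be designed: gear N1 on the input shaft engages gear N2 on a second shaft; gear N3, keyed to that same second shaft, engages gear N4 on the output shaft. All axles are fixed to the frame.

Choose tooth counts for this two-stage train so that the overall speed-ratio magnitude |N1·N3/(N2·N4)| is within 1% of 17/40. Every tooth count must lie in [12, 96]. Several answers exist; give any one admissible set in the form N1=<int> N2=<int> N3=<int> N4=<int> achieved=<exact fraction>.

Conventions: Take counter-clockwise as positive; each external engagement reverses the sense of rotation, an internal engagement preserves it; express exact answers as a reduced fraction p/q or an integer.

design class (target 17/40): fixed-axis compound train
target = 17/40 in lowest terms: an exact hit needs N1·N3 = k·17 and N2·N4 = k·40 for one integer k, every count in [12, 96]; additionally prefer no 1:1 stage (N1 ≠ N2, N3 ≠ N4)
k = 1…11: no 1:1-free in-range split of k·17 and k·40 into factor pairs; take k = 12
k = 12: N1·N3 = 204 = 12·17, N2·N4 = 480 = 40·12
achieved = 12·17/(40·12) = 17/40; |achieved − target| = 0 ≤ 17/4000 ✓

N1=12 N2=40 N3=17 N4=12 achieved=17/40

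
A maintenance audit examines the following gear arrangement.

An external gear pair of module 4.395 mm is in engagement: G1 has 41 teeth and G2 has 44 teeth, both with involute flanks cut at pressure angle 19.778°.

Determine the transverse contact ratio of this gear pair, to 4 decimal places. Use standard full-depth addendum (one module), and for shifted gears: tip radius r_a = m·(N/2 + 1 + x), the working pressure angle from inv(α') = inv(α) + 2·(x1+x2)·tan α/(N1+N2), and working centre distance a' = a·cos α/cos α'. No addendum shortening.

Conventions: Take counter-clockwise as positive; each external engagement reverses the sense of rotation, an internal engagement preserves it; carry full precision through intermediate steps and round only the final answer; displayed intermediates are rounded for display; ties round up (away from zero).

topology: single-mesh involute geometry — m = 4.395, 41T/44T pair
base radii: r_b1 = 84.782717, r_b2 = 90.986331
tip radii: r_a1 = 94.492500, r_a2 = 101.085000
no profile shift: α' = α, a' = a
action lengths: √(r_a1²−r_b1²) = 41.721977, √(r_a2²−r_b2²) = 44.041626
base pitch p_b = π·m·cos α = 12.992818
CR = (41.721977 + 44.041626 − 186.787500·sin 19.77800°)/12.992818 = 1.736273
contact ratio ≈ 1.7363

1.7363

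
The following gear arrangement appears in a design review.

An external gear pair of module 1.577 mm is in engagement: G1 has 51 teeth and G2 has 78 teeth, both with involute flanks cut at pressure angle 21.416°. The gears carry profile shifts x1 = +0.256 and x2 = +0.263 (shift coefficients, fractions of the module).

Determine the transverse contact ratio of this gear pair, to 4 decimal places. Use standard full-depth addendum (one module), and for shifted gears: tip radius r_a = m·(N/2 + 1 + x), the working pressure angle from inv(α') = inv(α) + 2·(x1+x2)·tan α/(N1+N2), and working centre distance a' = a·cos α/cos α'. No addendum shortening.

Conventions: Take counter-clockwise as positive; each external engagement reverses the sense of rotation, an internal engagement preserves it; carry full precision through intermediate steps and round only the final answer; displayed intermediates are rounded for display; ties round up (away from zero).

1.6553

single-mesh involute tooth geometry (51T engaging 78T at module 1.577)
base radii: r_b1 = 37.436914, r_b2 = 57.256457
tip radii: r_a1 = 42.194212, r_a2 = 63.494751
inv(α') = inv(21.416°) + 2·(+0.256+0.263)·tan α/(51+78) = 0.02159416  ⇒  α' = 22.52657°
a' = a·cos α / cos α' = 101.7165·cos 21.416°/cos 22.52657° = 102.515072
action lengths: √(r_a1²−r_b1²) = 19.463530, √(r_a2²−r_b2²) = 27.445975
base pitch p_b = π·m·cos α = 4.612217
CR = (19.463530 + 27.445975 − 102.515072·sin 22.52657°)/4.612217 = 1.655334
contact ratio ≈ 1.6553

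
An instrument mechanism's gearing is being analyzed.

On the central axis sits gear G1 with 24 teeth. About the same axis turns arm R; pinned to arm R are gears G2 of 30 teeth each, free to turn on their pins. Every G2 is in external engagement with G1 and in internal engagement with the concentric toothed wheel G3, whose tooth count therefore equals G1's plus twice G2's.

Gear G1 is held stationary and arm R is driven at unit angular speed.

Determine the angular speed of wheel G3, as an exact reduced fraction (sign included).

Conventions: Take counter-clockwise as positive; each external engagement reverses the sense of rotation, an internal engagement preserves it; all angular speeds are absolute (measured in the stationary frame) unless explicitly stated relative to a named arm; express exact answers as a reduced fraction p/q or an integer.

9/7

class = planetary set [G3 = 24+2·30 = 84; Willis about the carrier]
ring teeth: 24 + 2·30 = 84
24(ω_sun−ω_arm) = −84(ω_ring−ω_arm),  ω_sun = 0, ω_arm = 1
ω_ring = 1 − (24/84)(0−1) = 9/7
exact speed ratio = 9/7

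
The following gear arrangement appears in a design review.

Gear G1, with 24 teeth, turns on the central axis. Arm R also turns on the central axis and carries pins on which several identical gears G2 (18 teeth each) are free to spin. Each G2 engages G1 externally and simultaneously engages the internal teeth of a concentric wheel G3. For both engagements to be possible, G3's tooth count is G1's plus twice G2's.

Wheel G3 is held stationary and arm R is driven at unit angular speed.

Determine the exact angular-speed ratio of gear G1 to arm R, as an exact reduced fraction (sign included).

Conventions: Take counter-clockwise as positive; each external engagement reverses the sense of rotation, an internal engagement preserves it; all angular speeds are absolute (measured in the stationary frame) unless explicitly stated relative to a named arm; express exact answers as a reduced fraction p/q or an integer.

7/2

recognized (axles ride arm R): planetary set, 24/18/60 teeth
ring teeth: 24 + 2·18 = 60
24(ω_sun−ω_arm) = −60(ω_ring−ω_arm),  ω_ring = 0, ω_arm = 1
ω_sun = 1 − (60/24)(0−1) = 7/2
ω_out/ω_in = 7/2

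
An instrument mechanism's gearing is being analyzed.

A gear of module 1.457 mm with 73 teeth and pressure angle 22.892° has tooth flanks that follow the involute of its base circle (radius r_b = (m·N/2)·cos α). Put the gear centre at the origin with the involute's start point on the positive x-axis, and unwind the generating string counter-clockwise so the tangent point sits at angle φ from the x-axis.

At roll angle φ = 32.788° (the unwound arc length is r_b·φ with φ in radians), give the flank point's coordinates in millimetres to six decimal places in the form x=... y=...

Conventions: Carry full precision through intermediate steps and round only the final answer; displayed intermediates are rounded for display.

single-mesh involute tooth geometry (73T wheel at module 1.457)
pitch radius r_p = m·N/2 = 1.457·73/2 = 53.180500
base radius r_b = r_p·cos α = 53.180500·cos 22.892° = 48.991989
roll angle φ = 32.788° = 0.57225856 rad
x = r_b·(cos φ + φ·sin φ) = 56.369029
y = r_b·(sin φ − φ·cos φ) = 2.961360

x=56.369029 y=2.961360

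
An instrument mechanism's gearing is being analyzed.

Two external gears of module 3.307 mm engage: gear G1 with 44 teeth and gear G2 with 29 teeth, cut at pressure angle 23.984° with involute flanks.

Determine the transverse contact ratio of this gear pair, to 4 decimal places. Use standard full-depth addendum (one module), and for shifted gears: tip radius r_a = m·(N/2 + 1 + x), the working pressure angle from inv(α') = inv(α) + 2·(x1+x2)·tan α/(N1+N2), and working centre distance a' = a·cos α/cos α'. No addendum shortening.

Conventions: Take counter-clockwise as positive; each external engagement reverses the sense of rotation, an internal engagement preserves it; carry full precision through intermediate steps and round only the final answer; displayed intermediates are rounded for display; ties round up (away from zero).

class = single-mesh tooth geometry [involute pair 44T × 29T, m = 3.307]
base radii: r_b1 = 66.472347, r_b2 = 43.811320
tip radii: r_a1 = 76.061000, r_a2 = 51.258500
no profile shift: α' = α, a' = a
action lengths: √(r_a1²−r_b1²) = 36.968943, √(r_a2²−r_b2²) = 26.608309
base pitch p_b = π·m·cos α = 9.492229
CR = (36.968943 + 26.608309 − 120.705500·sin 23.98400°)/9.492229 = 1.528903
contact ratio ≈ 1.5289

1.5289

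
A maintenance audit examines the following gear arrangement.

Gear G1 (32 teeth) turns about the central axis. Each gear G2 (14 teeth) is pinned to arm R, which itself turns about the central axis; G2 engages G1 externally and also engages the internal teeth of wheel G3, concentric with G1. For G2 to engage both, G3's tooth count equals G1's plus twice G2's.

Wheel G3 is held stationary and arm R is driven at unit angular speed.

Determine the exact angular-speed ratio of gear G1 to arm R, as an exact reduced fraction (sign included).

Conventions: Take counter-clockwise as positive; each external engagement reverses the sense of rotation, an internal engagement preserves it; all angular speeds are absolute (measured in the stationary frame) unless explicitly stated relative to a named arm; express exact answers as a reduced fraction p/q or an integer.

class = planetary set [G3 = 32+2·14 = 60; Willis about the carrier]
ring teeth: 32 + 2·14 = 60
32(ω_sun−ω_arm) = −60(ω_ring−ω_arm),  ω_ring = 0, ω_arm = 1
ω_sun = 1 − (60/32)(0−1) = 23/8
ω_out/ω_in = 23/8

23/8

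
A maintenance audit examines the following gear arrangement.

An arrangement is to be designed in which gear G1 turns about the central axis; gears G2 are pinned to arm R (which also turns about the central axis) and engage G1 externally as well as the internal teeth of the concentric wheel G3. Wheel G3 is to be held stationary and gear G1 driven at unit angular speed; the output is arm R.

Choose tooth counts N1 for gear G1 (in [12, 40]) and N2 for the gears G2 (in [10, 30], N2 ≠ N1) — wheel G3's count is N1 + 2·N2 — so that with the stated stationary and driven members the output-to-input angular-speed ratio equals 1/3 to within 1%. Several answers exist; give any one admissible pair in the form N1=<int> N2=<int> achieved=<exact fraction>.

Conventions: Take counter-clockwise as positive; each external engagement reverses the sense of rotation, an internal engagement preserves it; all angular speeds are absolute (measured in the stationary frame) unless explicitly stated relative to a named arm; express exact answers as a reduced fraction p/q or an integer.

topology: planetary set — design target 1/3, arm = carrier (Willis)
Willis with ω_ring = 0: ω_arm/ω_sun = N1/(N1+N3); set equal to 1/3  ⇒  N3/N1 = 1/(1/3) − 1 = 2
N3 = N1 + 2·N2  ⇒  N2/N1 = (N3/N1 − 1)/2 = (2 − 1)/2 = 1/2
smallest multiple with N1 ≥ 12 and N2 ≥ 10: k = 10  ⇒  N1 = 10·2 = 20, N2 = 10·1 = 10 (N1 ≤ 40, N2 ≤ 30, N2 ≠ N1 ✓), N3 = 20 + 2·10 = 40
check: N1/(N1+N3) with N1 = 20, N3 = 40 gives 1/3; |achieved − target| = 0 ≤ 1/300 ✓

N1=20 N2=10 achieved=1/3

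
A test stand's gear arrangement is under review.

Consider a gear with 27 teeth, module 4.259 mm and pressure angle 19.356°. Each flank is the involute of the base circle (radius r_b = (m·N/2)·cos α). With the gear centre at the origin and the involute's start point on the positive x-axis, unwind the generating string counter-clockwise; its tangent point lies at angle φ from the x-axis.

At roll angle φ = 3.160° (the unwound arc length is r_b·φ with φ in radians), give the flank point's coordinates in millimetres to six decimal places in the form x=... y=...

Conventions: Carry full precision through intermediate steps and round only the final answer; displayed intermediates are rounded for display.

x=54.329093 y=0.003033

single-mesh involute tooth geometry (27T wheel at module 4.259)
pitch radius r_p = m·N/2 = 4.259·27/2 = 57.496500
base radius r_b = r_p·cos α = 57.496500·cos 19.356° = 54.246652
roll angle φ = 3.160° = 0.05515240 rad
x = r_b·(cos φ + φ·sin φ) = 54.329093
y = r_b·(sin φ − φ·cos φ) = 0.003033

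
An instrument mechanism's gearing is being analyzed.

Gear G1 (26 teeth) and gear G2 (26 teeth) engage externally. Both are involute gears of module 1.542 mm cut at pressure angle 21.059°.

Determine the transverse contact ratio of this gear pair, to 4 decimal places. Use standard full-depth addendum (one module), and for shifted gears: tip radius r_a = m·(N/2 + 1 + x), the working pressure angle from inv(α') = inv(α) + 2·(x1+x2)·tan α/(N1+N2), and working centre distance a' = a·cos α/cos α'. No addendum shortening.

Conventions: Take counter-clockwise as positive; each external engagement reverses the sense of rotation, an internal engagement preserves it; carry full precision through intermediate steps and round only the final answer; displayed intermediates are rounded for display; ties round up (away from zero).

1.5799

single-mesh involute tooth geometry (26T engaging 26T at module 1.542)
base radii: r_b1 = 18.707146, r_b2 = 18.707146
tip radii: r_a1 = 21.588000, r_a2 = 21.588000
no profile shift: α' = α, a' = a
action lengths: √(r_a1²−r_b1²) = 10.774249, √(r_a2²−r_b2²) = 10.774249
base pitch p_b = π·m·cos α = 4.520787
CR = (10.774249 + 10.774249 − 40.092000·sin 21.05900°)/4.520787 = 1.579874
contact ratio ≈ 1.5799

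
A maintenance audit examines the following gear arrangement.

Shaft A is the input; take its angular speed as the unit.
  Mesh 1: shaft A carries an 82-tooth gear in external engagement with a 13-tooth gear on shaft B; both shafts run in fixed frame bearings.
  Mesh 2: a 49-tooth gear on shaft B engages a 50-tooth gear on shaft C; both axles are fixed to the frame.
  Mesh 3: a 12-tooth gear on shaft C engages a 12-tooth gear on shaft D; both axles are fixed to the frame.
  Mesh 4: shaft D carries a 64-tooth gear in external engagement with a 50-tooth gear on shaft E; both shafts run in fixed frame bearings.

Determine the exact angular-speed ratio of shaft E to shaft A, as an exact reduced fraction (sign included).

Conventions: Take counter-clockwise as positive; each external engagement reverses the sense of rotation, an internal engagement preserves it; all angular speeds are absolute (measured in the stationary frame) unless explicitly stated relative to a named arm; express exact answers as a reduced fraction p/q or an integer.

class = fixed-axis compound train [4 meshes; 4 ratios multiply, 4 sense flips]
mesh 1 [82T→13T]: running ratio 82/13, sense −
mesh 2 [49T→50T]: running ratio 2009/325, sense +
mesh 3 [12T→12T]: running ratio 2009/325, sense −
mesh 4 [64T→50T]: running ratio 64288/8125, sense +
ω_out/ω_in = 64288/8125

64288/8125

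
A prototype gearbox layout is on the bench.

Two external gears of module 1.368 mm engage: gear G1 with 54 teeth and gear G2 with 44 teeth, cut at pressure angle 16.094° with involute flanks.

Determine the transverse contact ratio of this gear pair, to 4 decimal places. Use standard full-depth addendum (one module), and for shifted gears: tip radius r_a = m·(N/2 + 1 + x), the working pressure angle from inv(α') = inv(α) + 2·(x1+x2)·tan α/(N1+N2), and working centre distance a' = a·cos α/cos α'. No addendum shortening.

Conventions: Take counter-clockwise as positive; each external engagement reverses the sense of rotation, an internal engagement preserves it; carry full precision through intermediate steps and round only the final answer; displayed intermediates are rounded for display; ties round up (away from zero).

recognized (one external pair, fixed centres): single-mesh tooth geometry, m = 1.368, N1 = 54, N2 = 44
base radii: r_b1 = 35.488411, r_b2 = 28.916483
tip radii: r_a1 = 38.304000, r_a2 = 31.464000
no profile shift: α' = α, a' = a
action lengths: √(r_a1²−r_b1²) = 14.414197, √(r_a2²−r_b2²) = 12.402431
base pitch p_b = π·m·cos α = 4.129264
CR = (14.414197 + 12.402431 − 67.032000·sin 16.09400°)/4.129264 = 1.994161
contact ratio ≈ 1.9942

1.9942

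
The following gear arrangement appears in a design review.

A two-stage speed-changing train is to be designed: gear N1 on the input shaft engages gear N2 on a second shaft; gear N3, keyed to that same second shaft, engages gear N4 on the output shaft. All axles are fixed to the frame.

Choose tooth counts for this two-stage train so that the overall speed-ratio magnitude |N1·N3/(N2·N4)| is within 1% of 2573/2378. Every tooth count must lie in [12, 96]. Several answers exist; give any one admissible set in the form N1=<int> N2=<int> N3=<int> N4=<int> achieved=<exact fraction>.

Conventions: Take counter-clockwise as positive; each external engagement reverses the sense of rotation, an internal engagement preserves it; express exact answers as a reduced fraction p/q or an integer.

2-stage fixed-axis compound train for ratio 2573/2378
target = 2573/2378 in lowest terms: an exact hit needs N1·N3 = k·2573 and N2·N4 = k·2378 for one integer k, every count in [12, 96]; additionally prefer no 1:1 stage (N1 ≠ N2, N3 ≠ N4)
k = 1: N1·N3 = 2573 = 31·83, N2·N4 = 2378 = 29·82
achieved = 31·83/(29·82) = 2573/2378; |achieved − target| = 0 ≤ 2573/237800 ✓

N1=31 N2=29 N3=83 N4=82 achieved=2573/2378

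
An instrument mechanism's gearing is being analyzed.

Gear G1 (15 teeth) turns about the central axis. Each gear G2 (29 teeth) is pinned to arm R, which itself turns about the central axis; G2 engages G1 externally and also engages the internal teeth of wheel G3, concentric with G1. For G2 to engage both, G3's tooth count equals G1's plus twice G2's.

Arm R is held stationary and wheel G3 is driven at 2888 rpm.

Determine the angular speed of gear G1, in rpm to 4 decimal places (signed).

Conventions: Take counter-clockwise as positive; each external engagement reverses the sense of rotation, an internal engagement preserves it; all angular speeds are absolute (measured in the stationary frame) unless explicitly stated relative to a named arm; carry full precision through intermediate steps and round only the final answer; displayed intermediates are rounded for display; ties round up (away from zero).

-14054.9333 rpm

topology: planetary set — G1 15T / G2 29T / G3 73T, arm = carrier (Willis)
normalise by the input: solve with ω_ring = 1, then scale by 2888 rpm
ring teeth: 15 + 2·29 = 73
15(ω_sun−ω_arm) = −73(ω_ring−ω_arm),  ω_arm = 0, ω_ring = 1
ω_sun = 0 − (73/15)(1−0) = -73/15
scale: ω_sun = -73/15 × 2888 rpm = -14054.9333 rpm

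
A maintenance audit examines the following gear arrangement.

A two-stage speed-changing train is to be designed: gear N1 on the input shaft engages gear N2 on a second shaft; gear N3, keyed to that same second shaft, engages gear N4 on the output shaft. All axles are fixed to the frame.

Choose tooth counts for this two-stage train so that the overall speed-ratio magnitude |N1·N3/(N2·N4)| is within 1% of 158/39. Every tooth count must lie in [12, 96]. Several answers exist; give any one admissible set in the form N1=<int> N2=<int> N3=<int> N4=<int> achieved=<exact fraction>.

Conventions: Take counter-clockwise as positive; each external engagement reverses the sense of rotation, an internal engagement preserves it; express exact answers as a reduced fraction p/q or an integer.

N1=12 N2=13 N3=79 N4=18 achieved=158/39

class = fixed-axis compound train [2-stage, 158/39 wanted]
target = 158/39 in lowest terms: an exact hit needs N1·N3 = k·158 and N2·N4 = k·39 for one integer k, every count in [12, 96]; additionally prefer no 1:1 stage (N1 ≠ N2, N3 ≠ N4)
k = 1…5: no 1:1-free in-range split of k·158 and k·39 into factor pairs; take k = 6
k = 6: N1·N3 = 948 = 12·79, N2·N4 = 234 = 13·18
achieved = 12·79/(13·18) = 158/39; |achieved − target| = 0 ≤ 79/1950 ✓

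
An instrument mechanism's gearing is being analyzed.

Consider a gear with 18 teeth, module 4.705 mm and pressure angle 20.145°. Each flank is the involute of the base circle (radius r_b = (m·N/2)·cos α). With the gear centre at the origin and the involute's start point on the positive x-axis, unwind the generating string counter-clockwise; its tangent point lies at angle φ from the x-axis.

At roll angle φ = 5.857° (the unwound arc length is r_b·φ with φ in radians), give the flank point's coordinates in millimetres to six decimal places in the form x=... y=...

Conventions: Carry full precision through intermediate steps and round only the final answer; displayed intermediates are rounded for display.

class = single-mesh tooth geometry [base-circle involute, m = 4.705, 18T]
pitch radius r_p = m·N/2 = 4.705·18/2 = 42.345000
base radius r_b = r_p·cos α = 42.345000·cos 20.145° = 39.754505
roll angle φ = 5.857° = 0.10222393 rad
x = r_b·(cos φ + φ·sin φ) = 39.961674
y = r_b·(sin φ − φ·cos φ) = 0.014141

x=39.961674 y=0.014141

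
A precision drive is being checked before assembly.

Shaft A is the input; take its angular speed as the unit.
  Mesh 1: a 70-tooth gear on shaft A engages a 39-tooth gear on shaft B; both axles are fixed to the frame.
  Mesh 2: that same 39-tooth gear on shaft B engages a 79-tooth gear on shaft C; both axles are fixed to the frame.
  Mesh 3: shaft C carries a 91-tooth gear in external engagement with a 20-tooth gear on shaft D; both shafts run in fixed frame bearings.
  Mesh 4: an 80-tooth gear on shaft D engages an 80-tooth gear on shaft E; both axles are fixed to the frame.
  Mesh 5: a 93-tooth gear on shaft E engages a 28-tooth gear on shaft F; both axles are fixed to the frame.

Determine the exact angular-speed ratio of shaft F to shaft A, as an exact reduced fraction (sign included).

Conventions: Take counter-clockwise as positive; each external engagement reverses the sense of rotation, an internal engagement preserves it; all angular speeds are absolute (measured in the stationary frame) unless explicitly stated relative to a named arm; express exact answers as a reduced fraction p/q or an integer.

-8463/632

class = fixed-axis compound train [5 meshes; 5 ratios multiply, 5 sense flips]
mesh 1 [70T→39T]: running ratio 70/39, sense −
mesh 2 [39T→79T]: running ratio 70/79, sense +
mesh 3 [91T→20T]: running ratio 637/158, sense −
mesh 4 [80T→80T]: running ratio 637/158, sense +
mesh 5 [93T→28T]: running ratio 8463/632, sense −
ω_out/ω_in = -8463/632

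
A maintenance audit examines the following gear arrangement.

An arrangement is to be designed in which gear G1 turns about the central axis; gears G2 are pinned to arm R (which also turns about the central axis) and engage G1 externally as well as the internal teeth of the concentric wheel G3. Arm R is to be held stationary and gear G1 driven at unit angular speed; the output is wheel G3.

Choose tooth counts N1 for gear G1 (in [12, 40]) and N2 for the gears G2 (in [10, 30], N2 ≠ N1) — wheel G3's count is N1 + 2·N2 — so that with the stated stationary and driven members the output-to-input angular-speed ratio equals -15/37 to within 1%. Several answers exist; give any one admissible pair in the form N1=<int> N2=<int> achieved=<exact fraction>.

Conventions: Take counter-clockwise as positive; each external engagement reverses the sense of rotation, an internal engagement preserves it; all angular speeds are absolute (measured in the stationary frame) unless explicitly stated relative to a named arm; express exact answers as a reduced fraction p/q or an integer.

N1=15 N2=11 achieved=-15/37

planetary set to be sized for -15/37 (Willis relation)
Willis with ω_arm = 0: ω_ring/ω_sun = −N1/N3; set equal to -15/37  ⇒  N3/N1 = −1/(-15/37) = 37/15
N3 = N1 + 2·N2  ⇒  N2/N1 = (N3/N1 − 1)/2 = (37/15 − 1)/2 = 11/15
smallest multiple with N1 ≥ 12 and N2 ≥ 10: k = 1  ⇒  N1 = 1·15 = 15, N2 = 1·11 = 11 (N1 ≤ 40, N2 ≤ 30, N2 ≠ N1 ✓), N3 = 15 + 2·11 = 37
check: −N1/N3 with N1 = 15, N3 = 37 gives -15/37; |achieved − target| = 0 ≤ 3/740 ✓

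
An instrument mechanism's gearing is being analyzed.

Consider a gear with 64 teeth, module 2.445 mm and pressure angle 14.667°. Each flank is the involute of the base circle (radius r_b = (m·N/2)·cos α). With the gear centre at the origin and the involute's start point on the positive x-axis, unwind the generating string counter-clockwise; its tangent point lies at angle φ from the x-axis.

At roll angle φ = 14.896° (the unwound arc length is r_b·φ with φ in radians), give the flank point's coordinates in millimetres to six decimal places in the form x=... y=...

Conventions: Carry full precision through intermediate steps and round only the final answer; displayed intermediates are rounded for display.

x=78.205415 y=0.440375

recognized (one wheel, involute flank): single-mesh tooth geometry, m = 2.445, N = 64
pitch radius r_p = m·N/2 = 2.445·64/2 = 78.240000
base radius r_b = r_p·cos α = 78.240000·cos 14.667° = 75.690452
roll angle φ = 14.896° = 0.25998425 rad
x = r_b·(cos φ + φ·sin φ) = 78.205415
y = r_b·(sin φ − φ·cos φ) = 0.440375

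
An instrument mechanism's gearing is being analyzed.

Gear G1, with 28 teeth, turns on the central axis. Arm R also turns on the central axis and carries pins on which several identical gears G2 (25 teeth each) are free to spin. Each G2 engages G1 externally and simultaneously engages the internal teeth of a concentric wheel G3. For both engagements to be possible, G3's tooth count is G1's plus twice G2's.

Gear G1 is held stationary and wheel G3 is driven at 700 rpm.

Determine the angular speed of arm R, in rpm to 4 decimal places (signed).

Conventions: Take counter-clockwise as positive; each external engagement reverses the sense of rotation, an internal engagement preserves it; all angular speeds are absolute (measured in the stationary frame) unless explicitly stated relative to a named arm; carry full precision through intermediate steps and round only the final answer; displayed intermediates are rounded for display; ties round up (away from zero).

+515.0943 rpm

planetary set (28T centre, 25T on arm, 78T internal) — Willis relation
normalise by the input: solve with ω_ring = 1, then scale by 700 rpm
ring teeth: 28 + 2·25 = 78
28(ω_sun−ω_arm) = −78(ω_ring−ω_arm),  ω_sun = 0, ω_ring = 1
28(0−ω_arm) = −78(1−ω_arm)  ⇒  106·ω_arm = 78  ⇒  ω_arm = 39/53
scale: ω_arm = 39/53 × 700 rpm = +515.0943 rpm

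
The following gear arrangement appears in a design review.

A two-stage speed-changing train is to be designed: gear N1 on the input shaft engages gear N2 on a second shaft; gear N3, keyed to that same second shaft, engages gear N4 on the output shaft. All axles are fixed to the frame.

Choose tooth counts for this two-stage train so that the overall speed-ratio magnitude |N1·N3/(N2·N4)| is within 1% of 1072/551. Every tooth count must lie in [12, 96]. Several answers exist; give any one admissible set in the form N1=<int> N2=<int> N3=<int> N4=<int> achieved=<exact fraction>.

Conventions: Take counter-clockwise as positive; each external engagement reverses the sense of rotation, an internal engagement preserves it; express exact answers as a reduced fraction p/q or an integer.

class = fixed-axis compound train [2-stage, 1072/551 wanted]
target = 1072/551 in lowest terms: an exact hit needs N1·N3 = k·1072 and N2·N4 = k·551 for one integer k, every count in [12, 96]; additionally prefer no 1:1 stage (N1 ≠ N2, N3 ≠ N4)
k = 1: N1·N3 = 1072 = 16·67, N2·N4 = 551 = 19·29
achieved = 16·67/(19·29) = 1072/551; |achieved − target| = 0 ≤ 268/13775 ✓

N1=16 N2=19 N3=67 N4=29 achieved=1072/551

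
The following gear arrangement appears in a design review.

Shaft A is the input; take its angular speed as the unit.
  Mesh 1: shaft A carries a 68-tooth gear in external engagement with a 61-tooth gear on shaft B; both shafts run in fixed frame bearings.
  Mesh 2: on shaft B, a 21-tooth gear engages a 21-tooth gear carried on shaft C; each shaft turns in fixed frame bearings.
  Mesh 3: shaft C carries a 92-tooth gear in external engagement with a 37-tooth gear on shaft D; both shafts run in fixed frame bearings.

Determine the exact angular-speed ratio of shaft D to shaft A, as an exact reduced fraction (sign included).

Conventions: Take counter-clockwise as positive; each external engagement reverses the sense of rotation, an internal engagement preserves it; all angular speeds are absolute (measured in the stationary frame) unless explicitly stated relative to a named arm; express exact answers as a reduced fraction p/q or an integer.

-6256/2257

class = fixed-axis compound train [3 meshes; 3 ratios multiply, 3 sense flips]
mesh 1 [68T→61T]: running ratio 68/61, sense −
mesh 2 [21T→21T]: running ratio 68/61, sense +
mesh 3 [92T→37T]: running ratio 6256/2257, sense −
ω_out/ω_in = -6256/2257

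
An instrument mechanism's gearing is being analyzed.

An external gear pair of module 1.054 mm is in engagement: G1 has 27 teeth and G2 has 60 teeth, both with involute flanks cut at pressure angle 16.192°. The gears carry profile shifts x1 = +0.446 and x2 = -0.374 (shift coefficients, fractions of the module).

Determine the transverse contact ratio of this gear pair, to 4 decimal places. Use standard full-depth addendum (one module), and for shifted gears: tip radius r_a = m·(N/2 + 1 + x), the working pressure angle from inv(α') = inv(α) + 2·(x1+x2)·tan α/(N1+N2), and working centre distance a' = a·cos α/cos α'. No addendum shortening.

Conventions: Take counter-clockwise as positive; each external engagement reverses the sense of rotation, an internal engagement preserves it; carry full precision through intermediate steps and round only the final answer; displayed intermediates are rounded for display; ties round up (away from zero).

class = single-mesh tooth geometry [involute pair 27T × 60T, m = 1.054]
base radii: r_b1 = 13.664573, r_b2 = 30.365718
tip radii: r_a1 = 15.753084, r_a2 = 32.279804
inv(α') = inv(16.192°) + 2·(+0.446-0.374)·tan α/(27+60) = 0.00825236  ⇒  α' = 16.51187°
a' = a·cos α / cos α' = 45.8490·cos 16.192°/cos 16.51187° = 45.924163
action lengths: √(r_a1²−r_b1²) = 7.838310, √(r_a2²−r_b2²) = 10.950294
base pitch p_b = π·m·cos α = 3.179891
CR = (7.838310 + 10.950294 − 45.924163·sin 16.51187°)/3.179891 = 1.803934
contact ratio ≈ 1.8039

1.8039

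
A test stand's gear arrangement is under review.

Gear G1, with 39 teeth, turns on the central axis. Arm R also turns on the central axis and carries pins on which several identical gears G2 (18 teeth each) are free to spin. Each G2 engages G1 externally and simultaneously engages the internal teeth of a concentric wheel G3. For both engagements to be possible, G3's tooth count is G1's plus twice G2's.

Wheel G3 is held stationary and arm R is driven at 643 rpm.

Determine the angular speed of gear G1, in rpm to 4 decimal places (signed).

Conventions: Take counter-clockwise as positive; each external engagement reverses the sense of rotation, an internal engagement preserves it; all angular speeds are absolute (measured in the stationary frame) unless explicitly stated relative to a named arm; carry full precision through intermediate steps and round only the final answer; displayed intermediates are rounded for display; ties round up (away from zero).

recognized (axles ride arm R): planetary set, 39/18/75 teeth
normalise by the input: solve with ω_arm = 1, then scale by 643 rpm
ring teeth: 39 + 2·18 = 75
39(ω_sun−ω_arm) = −75(ω_ring−ω_arm),  ω_ring = 0, ω_arm = 1
ω_sun = 1 − (75/39)(0−1) = 38/13
scale: ω_sun = 38/13 × 643 rpm = +1879.5385 rpm

+1879.5385 rpm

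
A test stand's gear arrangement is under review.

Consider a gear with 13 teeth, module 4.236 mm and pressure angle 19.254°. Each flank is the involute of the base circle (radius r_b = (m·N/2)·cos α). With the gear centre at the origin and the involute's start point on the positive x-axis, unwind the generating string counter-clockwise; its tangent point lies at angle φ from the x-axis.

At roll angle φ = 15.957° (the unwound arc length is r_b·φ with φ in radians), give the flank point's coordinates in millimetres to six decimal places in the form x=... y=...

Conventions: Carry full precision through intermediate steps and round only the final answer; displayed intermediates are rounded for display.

recognized (one wheel, involute flank): single-mesh tooth geometry, m = 4.236, N = 13
pitch radius r_p = m·N/2 = 4.236·13/2 = 27.534000
base radius r_b = r_p·cos α = 27.534000·cos 19.254° = 25.993913
roll angle φ = 15.957° = 0.27850219 rad
x = r_b·(cos φ + φ·sin φ) = 26.982539
y = r_b·(sin φ − φ·cos φ) = 0.185722

x=26.982539 y=0.185722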